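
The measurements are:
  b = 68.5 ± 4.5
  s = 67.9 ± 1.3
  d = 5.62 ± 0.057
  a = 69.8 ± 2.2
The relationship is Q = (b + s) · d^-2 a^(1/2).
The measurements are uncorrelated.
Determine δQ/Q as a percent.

Let u = b + s = 136. δu = √(δb² + δs²) = √(20.2 + 1.69) = 4.68, so δu/u = 0.0343.
Q is then a monomial in u, d, a:
δQ/Q = √((δu/u)² + (-2·δd/d)² + (½·δa/a)²) = √(0.00118 + 0.000411 + 0.000248) = 0.0429

4.29%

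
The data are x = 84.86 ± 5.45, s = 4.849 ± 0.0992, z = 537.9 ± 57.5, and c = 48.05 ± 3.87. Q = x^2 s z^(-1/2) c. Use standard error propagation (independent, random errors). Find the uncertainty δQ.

11700

Each factor contributes (exponent × relative error)² to (δQ/Q)²:
  (2·δx/x)² = (2×0.0642)² = 0.0165;  (1·δs/s)² = (1×0.0205)² = 0.000419;  (−½·δz/z)² = (-0.5×0.107)² = 0.00286;  (1·δc/c)² = (1×0.0805)² = 0.00649
δQ/Q = √(0.0263) = 0.162
Q = 72340, so δQ = 0.162 × 72340 = 11700.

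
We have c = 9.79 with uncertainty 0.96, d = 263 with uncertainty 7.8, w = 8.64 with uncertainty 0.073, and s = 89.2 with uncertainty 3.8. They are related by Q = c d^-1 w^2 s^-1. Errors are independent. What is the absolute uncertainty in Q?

0.00350

Q is a product of powers, so relative uncertainties combine in quadrature:
  (1·δc/c)² = (1×0.0981)² = 0.00962;  (-1·δd/d)² = (-1×0.0297)² = 0.000880;  (2·δw/w)² = (2×0.00845)² = 0.000286;  (-1·δs/s)² = (-1×0.0426)² = 0.00181
δQ/Q = √(0.0126) = 0.112
Q = 0.0312, so δQ = 0.112 × 0.0312 = 0.00350.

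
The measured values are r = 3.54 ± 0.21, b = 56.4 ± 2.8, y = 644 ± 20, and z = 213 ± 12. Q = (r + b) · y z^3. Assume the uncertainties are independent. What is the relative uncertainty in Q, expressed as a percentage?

17.8%

Let u = r + b = 59.9. δu = √(δr² + δb²) = √(0.0441 + 7.84) = 2.81, so δu/u = 0.0468.
Q is then a monomial in u, y, z:
δQ/Q = √((δu/u)² + (1·δy/y)² + (3·δz/z)²) = √(0.00219 + 0.000964 + 0.0286) = 0.178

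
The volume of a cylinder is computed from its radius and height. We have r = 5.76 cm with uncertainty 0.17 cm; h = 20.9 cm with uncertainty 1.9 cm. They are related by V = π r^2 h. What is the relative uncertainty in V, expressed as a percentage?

10.8%

Each factor contributes (exponent × relative error)² to (δV/V)²:
  (2·δr/r)² = (2×0.0295)² = 0.00348;  (1·δh/h)² = (1×0.0909)² = 0.00826
δV/V = √(0.0117) = 0.108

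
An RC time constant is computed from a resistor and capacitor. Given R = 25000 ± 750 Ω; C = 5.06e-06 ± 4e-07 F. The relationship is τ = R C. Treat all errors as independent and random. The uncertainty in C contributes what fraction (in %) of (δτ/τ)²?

87.4%

(δτ/τ)² = (1·δR/R)² + (1·δC/C)²
  R term: (1×0.0300)² = 0.000900
  C term: (1×0.0791)² = 0.00625
Total = 0.00715. Share from C = 0.00625/0.00715 = 0.874.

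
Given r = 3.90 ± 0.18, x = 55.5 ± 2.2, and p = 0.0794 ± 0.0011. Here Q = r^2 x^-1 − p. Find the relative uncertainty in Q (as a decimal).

Let w = r^2·x^-1 = 0.274. δw/w = √((2·δr/r)² + (-1·δx/x)²) = √(0.00852 + 0.00157) = 0.100, so δw = 0.0275.
Q = w − p: δQ = √(δw² + δp²) = √(0.000758 + 1.21e-06) = 0.0276
Q = 0.195, so δQ/Q = 0.0276/0.195 = 0.142.

0.142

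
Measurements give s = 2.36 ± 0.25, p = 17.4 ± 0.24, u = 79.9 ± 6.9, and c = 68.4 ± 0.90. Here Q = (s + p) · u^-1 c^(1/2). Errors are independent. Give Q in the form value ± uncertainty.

2.05 ± 0.181

Let w = s + p = 19.8. δw = √(δs² + δp²) = √(0.0625 + 0.0576) = 0.347, so δw/w = 0.0175.
Q is then a monomial in w, u, c:
δQ/Q = √((δw/w)² + (-1·δu/u)² + (½·δc/c)²) = √(0.000308 + 0.00746 + 4.33e-05) = 0.0884
Q = 2.05, so δQ = 0.0884 × 2.05 = 0.181.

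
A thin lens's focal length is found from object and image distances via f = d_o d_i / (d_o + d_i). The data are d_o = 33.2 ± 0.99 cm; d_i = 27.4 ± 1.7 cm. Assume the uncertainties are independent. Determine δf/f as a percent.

∂f/∂d_o = (d_i/(d_o+d_i))² = 0.204;  ∂f/∂d_i = (d_o/(d_o+d_i))² = 0.300
δf = √((∂f/∂d_o · δd_o)² + (∂f/∂d_i · δd_i)²) = √(0.0410 + 0.260) = 0.549 cm
f = 15.0 cm, so δf/f = 0.549/15.0 = 0.0366.

3.66%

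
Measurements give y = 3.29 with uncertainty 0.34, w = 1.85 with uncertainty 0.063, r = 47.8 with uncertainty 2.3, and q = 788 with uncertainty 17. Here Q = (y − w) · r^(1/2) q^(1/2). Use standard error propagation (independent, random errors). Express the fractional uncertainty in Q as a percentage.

Let u = y − w = 1.44. δu = √(δy² + δw²) = √(0.116 + 0.00397) = 0.346, so δu/u = 0.240.
Q is then a monomial in u, r, q:
δQ/Q = √((δu/u)² + (½·δr/r)² + (½·δq/q)²) = √(0.0577 + 0.000579 + 0.000116) = 0.242

24.2%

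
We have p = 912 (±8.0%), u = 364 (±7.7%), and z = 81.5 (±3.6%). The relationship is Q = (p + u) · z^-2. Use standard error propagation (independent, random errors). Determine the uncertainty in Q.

Let w = p + u = 1280. δw = √(δp² + δu²) = √(5320 + 786) = 78.2, so δw/w = 0.0613.
Q is then a monomial in w, z:
δQ/Q = √((δw/w)² + (-2·δz/z)²) = √(0.00375 + 0.00518) = 0.0945
Q = 0.192, so δQ = 0.0945 × 0.192 = 0.0182.

0.0182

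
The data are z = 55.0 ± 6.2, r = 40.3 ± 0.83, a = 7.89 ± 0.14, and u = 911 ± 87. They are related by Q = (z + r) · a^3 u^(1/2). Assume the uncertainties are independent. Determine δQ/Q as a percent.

Let w = z + r = 95.3. δw = √(δz² + δr²) = √(38.4 + 0.689) = 6.26, so δw/w = 0.0656.
Q is then a monomial in w, a, u:
δQ/Q = √((δw/w)² + (3·δa/a)² + (½·δu/u)²) = √(0.00431 + 0.00283 + 0.00228) = 0.0971

9.71%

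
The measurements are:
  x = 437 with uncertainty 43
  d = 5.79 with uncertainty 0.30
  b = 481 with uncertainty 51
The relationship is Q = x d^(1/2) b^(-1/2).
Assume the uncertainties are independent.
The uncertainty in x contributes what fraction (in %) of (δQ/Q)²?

73.6%

(δQ/Q)² = (1·δx/x)² + (½·δd/d)² + (−½·δb/b)²
  x term: (1×0.0984)² = 0.00968
  d term: (0.5×0.0518)² = 0.000671
  b term: (-0.5×0.106)² = 0.00281
Total = 0.0132. Share from x = 0.00968/0.0132 = 0.736.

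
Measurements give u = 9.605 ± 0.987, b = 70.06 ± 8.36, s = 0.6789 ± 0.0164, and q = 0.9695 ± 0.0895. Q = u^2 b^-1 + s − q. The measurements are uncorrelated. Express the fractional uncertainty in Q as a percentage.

Let p = u^2·b^-1 = 1.317. δp/p = √((2·δu/u)² + (-1·δb/b)²) = √(0.0422 + 0.0142) = 0.238, so δp = 0.313.
Q = p + s − q: δQ = √(δp² + δs² + δq²) = √(0.0979 + 0.000269 + 0.00801) = 0.326
Q = 1.026, so δQ/Q = 0.326/1.026 = 0.318.

31.8%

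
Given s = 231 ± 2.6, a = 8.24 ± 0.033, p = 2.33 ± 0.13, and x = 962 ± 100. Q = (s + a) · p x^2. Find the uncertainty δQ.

1.11e+08

Let u = s + a = 239. δu = √(δs² + δa²) = √(6.76 + 0.00109) = 2.60, so δu/u = 0.0109.
Q is then a monomial in u, p, x:
δQ/Q = √((δu/u)² + (1·δp/p)² + (2·δx/x)²) = √(0.000118 + 0.00311 + 0.0432) = 0.216
Q = 5.16e+08, so δQ = 0.216 × 5.16e+08 = 1.11e+08.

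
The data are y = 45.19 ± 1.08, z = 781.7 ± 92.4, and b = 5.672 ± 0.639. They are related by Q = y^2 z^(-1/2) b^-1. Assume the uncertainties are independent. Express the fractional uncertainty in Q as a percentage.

13.6%

Products/powers → add relative errors in quadrature, weighted by exponent:
  (2·δy/y)² = (2×0.0239)² = 0.00228;  (−½·δz/z)² = (-0.5×0.118)² = 0.00349;  (-1·δb/b)² = (-1×0.113)² = 0.0127
δQ/Q = √(0.0185) = 0.136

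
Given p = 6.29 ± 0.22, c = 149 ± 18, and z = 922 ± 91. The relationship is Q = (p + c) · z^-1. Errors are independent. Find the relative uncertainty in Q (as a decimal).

Let u = p + c = 155. δu = √(δp² + δc²) = √(0.0484 + 324) = 18.0, so δu/u = 0.116.
Q is then a monomial in u, z:
δQ/Q = √((δu/u)² + (-1·δz/z)²) = √(0.0134 + 0.00974) = 0.152

0.152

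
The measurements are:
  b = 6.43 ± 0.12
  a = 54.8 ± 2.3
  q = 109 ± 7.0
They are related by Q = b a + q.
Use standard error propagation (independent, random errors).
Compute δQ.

Let p = b·a = 352. δp/p = √((1·δb/b)² + (1·δa/a)²) = √(0.000348 + 0.00176) = 0.0459, so δp = 16.2.
Q = p + q: δQ = √(δp² + δq²) = √(262 + 49.0) = 17.6

17.6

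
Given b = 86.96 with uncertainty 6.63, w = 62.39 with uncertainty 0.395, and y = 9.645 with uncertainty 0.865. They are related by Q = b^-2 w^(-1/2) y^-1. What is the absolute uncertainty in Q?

Each factor contributes (exponent × relative error)² to (δQ/Q)²:
  (-2·δb/b)² = (-2×0.0762)² = 0.0233;  (−½·δw/w)² = (-0.5×0.00633)² = 1e-05;  (-1·δy/y)² = (-1×0.0897)² = 0.00804
δQ/Q = √(0.0313) = 0.177
Q = 1.736e-06, so δQ = 0.177 × 1.736e-06 = 3.07e-07.

3.07e-07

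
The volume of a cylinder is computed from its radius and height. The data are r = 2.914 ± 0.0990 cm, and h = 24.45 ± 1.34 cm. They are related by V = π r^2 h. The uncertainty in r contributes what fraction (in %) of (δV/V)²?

(δV/V)² = (2·δr/r)² + (1·δh/h)²
  r term: (2×0.0340)² = 0.00462
  h term: (1×0.0548)² = 0.00300
Total = 0.00762. Share from r = 0.00462/0.00762 = 0.606.

60.6%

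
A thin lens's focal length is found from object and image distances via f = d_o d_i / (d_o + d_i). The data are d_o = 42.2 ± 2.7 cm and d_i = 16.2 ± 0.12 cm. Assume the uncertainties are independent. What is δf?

0.217 cm

∂f/∂d_o = (d_i/(d_o+d_i))² = 0.0769;  ∂f/∂d_i = (d_o/(d_o+d_i))² = 0.522
δf = √((∂f/∂d_o · δd_o)² + (∂f/∂d_i · δd_i)²) = √(0.0432 + 0.00393) = 0.217 cm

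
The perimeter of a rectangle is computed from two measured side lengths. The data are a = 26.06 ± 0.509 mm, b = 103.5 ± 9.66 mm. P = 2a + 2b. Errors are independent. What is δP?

P is a linear combination, so absolute uncertainties add in quadrature:
  (2·δa)² = 1.04;  (2·δb)² = 373
δP = √(374) = 19.3 mm

19.3 mm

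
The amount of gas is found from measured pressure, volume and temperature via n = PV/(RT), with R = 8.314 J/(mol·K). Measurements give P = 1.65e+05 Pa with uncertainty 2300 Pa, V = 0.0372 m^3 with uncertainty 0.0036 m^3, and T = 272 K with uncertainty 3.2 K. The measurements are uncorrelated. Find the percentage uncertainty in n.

Relative error in a monomial: (δn/n)² = Σ (nᵢ · δxᵢ/xᵢ)².
  (1·δP/P)² = (1×0.0139)² = 0.000194;  (1·δV/V)² = (1×0.0968)² = 0.00937;  (-1·δT/T)² = (-1×0.0118)² = 0.000138
δn/n = √(0.00970) = 0.0985

9.85%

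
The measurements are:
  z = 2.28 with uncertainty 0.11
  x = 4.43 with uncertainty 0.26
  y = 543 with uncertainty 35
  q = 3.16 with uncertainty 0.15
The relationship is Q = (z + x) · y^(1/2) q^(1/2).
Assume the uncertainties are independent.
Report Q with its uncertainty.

Let u = z + x = 6.71. δu = √(δz² + δx²) = √(0.0121 + 0.0676) = 0.282, so δu/u = 0.0421.
Q is then a monomial in u, y, q:
δQ/Q = √((δu/u)² + (½·δy/y)² + (½·δq/q)²) = √(0.00177 + 0.00104 + 0.000563) = 0.0581
Q = 278, so δQ = 0.0581 × 278 = 16.1.

278 ± 16.1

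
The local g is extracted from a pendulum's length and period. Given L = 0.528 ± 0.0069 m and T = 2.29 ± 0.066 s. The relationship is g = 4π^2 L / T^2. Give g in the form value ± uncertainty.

Each factor contributes (exponent × relative error)² to (δg/g)²:
  (1·δL/L)² = (1×0.0131)² = 0.000171;  (-2·δT/T)² = (-2×0.0288)² = 0.00332
δg/g = √(0.00349) = 0.0591
g = 3.97 m/s^2, so δg = 0.0591 × 3.97 = 0.235 m/s^2.

3.97 ± 0.235 m/s^2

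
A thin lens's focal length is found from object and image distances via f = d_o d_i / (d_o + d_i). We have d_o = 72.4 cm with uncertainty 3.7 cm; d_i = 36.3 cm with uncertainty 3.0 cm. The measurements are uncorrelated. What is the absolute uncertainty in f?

1.39 cm

∂f/∂d_o = (d_i/(d_o+d_i))² = 0.112;  ∂f/∂d_i = (d_o/(d_o+d_i))² = 0.444
δf = √((∂f/∂d_o · δd_o)² + (∂f/∂d_i · δd_i)²) = √(0.170 + 1.77) = 1.39 cm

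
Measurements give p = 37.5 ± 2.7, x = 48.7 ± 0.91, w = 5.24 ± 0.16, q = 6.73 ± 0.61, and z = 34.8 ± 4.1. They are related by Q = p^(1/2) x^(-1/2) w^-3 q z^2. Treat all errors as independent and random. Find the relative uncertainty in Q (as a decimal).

0.271

Since Q is a product/quotient, work with relative uncertainties:
  (½·δp/p)² = (0.5×0.0720)² = 0.00130;  (−½·δx/x)² = (-0.5×0.0187)² = 8.73e-05;  (-3·δw/w)² = (-3×0.0305)² = 0.00839;  (1·δq/q)² = (1×0.0906)² = 0.00822;  (2·δz/z)² = (2×0.118)² = 0.0555
δQ/Q = √(0.0735) = 0.271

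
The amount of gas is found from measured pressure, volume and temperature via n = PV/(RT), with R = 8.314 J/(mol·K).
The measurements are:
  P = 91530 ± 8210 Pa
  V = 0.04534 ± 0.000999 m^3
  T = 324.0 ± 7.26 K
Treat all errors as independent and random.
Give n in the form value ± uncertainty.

1.541 ± 0.146 mol

Since n is a product/quotient, work with relative uncertainties:
  (1·δP/P)² = (1×0.0897)² = 0.00805;  (1·δV/V)² = (1×0.0220)² = 0.000485;  (-1·δT/T)² = (-1×0.0224)² = 0.000502
δn/n = √(0.00903) = 0.0950
n = 1.541 mol, so δn = 0.0950 × 1.541 = 0.146 mol.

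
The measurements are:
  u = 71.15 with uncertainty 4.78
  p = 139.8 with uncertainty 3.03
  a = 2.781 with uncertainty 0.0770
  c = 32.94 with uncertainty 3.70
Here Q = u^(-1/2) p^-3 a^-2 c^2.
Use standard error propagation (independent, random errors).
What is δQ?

For a monomial Q ∝ u^(-1/2), p^-3, a^-2, c^2, fractional errors add in quadrature:
  (−½·δu/u)² = (-0.5×0.0672)² = 0.00113;  (-3·δp/p)² = (-3×0.0217)² = 0.00423;  (-2·δa/a)² = (-2×0.0277)² = 0.00307;  (2·δc/c)² = (2×0.112)² = 0.0505
δQ/Q = √(0.0589) = 0.243
Q = 6.087e-06, so δQ = 0.243 × 6.087e-06 = 1.48e-06.

1.48e-06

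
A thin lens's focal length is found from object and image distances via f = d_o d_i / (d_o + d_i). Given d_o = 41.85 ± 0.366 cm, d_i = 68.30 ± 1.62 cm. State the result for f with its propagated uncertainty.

25.95 ± 0.273 cm

∂f/∂d_o = (d_i/(d_o+d_i))² = 0.384;  ∂f/∂d_i = (d_o/(d_o+d_i))² = 0.144
δf = √((∂f/∂d_o · δd_o)² + (∂f/∂d_i · δd_i)²) = √(0.0198 + 0.0547) = 0.273 cm
f = 25.95 cm.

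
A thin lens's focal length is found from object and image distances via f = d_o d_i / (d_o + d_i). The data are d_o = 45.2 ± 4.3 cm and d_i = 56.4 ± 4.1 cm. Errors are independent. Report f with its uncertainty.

25.1 ± 1.55 cm

∂f/∂d_o = (d_i/(d_o+d_i))² = 0.308;  ∂f/∂d_i = (d_o/(d_o+d_i))² = 0.198
δf = √((∂f/∂d_o · δd_o)² + (∂f/∂d_i · δd_i)²) = √(1.76 + 0.658) = 1.55 cm
f = 25.1 cm.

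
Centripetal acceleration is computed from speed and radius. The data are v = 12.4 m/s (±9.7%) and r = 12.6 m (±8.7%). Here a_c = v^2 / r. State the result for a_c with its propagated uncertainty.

Products/powers → add relative errors in quadrature, weighted by exponent:
  (2·δv/v)² = (2×0.0970)² = 0.0376;  (-1·δr/r)² = (-1×0.0870)² = 0.00757
δa_c/a_c = √(0.0452) = 0.213
a_c = 12.2 m/s^2, so δa_c = 0.213 × 12.2 = 2.59 m/s^2.

12.2 ± 2.59 m/s^2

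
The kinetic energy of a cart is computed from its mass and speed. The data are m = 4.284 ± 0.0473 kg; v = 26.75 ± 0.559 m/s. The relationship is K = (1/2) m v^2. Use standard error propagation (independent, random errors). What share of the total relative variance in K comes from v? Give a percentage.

(δK/K)² = (1·δm/m)² + (2·δv/v)²
  m term: (1×0.0110)² = 0.000122
  v term: (2×0.0209)² = 0.00175
Total = 0.00187. Share from v = 0.00175/0.00187 = 0.935.

93.5%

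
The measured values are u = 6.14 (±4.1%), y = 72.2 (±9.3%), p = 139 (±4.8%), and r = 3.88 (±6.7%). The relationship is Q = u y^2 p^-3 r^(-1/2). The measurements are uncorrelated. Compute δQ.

Q is a product of powers, so relative uncertainties combine in quadrature:
  (1·δu/u)² = (1×0.0410)² = 0.00168;  (2·δy/y)² = (2×0.0930)² = 0.0346;  (-3·δp/p)² = (-3×0.0480)² = 0.0207;  (−½·δr/r)² = (-0.5×0.0670)² = 0.00112
δQ/Q = √(0.0581) = 0.241
Q = 0.00605, so δQ = 0.241 × 0.00605 = 0.00146.

0.00146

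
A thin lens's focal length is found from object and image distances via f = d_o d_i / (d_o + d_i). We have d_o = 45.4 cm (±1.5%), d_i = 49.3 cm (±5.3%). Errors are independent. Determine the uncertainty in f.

0.628 cm

∂f/∂d_o = (d_i/(d_o+d_i))² = 0.271;  ∂f/∂d_i = (d_o/(d_o+d_i))² = 0.230
δf = √((∂f/∂d_o · δd_o)² + (∂f/∂d_i · δd_i)²) = √(0.0341 + 0.361) = 0.628 cm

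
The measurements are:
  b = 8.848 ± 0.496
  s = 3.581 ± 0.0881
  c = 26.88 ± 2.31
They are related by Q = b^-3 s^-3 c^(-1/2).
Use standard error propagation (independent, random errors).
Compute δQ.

Products/powers → add relative errors in quadrature, weighted by exponent:
  (-3·δb/b)² = (-3×0.0561)² = 0.0283;  (-3·δs/s)² = (-3×0.0246)² = 0.00545;  (−½·δc/c)² = (-0.5×0.0859)² = 0.00185
δQ/Q = √(0.0356) = 0.189
Q = 6.064e-06, so δQ = 0.189 × 6.064e-06 = 1.14e-06.

1.14e-06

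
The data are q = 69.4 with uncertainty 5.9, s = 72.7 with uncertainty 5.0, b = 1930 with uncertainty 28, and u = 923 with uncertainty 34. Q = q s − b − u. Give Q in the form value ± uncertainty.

2190 ± 553

Let p = q·s = 5050. δp/p = √((1·δq/q)² + (1·δs/s)²) = √(0.00723 + 0.00473) = 0.109, so δp = 552.
Q = p − b − u: δQ = √(δp² + δb² + δu²) = √(3.04e+05 + 784 + 1160) = 553
Q = 2190.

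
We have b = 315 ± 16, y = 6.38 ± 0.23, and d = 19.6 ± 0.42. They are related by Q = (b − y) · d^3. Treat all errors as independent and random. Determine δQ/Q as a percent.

8.26%

Let u = b − y = 309. δu = √(δb² + δy²) = √(256 + 0.0529) = 16.0, so δu/u = 0.0518.
Q is then a monomial in u, d:
δQ/Q = √((δu/u)² + (3·δd/d)²) = √(0.00269 + 0.00413) = 0.0826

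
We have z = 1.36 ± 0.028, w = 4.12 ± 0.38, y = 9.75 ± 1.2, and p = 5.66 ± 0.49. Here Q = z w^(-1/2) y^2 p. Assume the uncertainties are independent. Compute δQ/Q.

Relative error in a monomial: (δQ/Q)² = Σ (nᵢ · δxᵢ/xᵢ)².
  (1·δz/z)² = (1×0.0206)² = 0.000424;  (−½·δw/w)² = (-0.5×0.0922)² = 0.00213;  (2·δy/y)² = (2×0.123)² = 0.0606;  (1·δp/p)² = (1×0.0866)² = 0.00749
δQ/Q = √(0.0706) = 0.266

0.266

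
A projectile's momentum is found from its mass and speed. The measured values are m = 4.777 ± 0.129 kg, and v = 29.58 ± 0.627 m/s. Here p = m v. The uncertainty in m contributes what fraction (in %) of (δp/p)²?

(δp/p)² = (1·δm/m)² + (1·δv/v)²
  m term: (1×0.0270)² = 0.000729
  v term: (1×0.0212)² = 0.000449
Total = 0.00118. Share from m = 0.000729/0.00118 = 0.619.

61.9%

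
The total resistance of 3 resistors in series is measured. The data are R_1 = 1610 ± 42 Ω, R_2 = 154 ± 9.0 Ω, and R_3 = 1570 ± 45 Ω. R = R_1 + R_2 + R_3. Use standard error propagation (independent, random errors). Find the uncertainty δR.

62.2 Ω

Sums and differences: (δR)² = Σ (cᵢ δxᵢ)².
  (δR_1)² = 1760;  (δR_2)² = 81.0;  (δR_3)² = 2020
δR = √(3870) = 62.2 Ω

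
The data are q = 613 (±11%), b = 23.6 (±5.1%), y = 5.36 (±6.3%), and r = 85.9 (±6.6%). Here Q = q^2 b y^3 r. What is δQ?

3.54e+10

Since Q is a product/quotient, work with relative uncertainties:
  (2·δq/q)² = (2×0.110)² = 0.0484;  (1·δb/b)² = (1×0.0510)² = 0.00260;  (3·δy/y)² = (3×0.0630)² = 0.0357;  (1·δr/r)² = (1×0.0660)² = 0.00436
δQ/Q = √(0.0911) = 0.302
Q = 1.17e+11, so δQ = 0.302 × 1.17e+11 = 3.54e+10.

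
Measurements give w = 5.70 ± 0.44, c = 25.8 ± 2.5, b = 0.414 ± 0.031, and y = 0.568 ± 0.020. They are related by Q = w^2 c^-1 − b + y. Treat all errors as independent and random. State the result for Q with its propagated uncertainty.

1.41 ± 0.232

Let p = w^2·c^-1 = 1.26. δp/p = √((2·δw/w)² + (-1·δc/c)²) = √(0.0238 + 0.00939) = 0.182, so δp = 0.230.
Q = p − b + y: δQ = √(δp² + δb² + δy²) = √(0.0527 + 0.000961 + 0.000400) = 0.232
Q = 1.41.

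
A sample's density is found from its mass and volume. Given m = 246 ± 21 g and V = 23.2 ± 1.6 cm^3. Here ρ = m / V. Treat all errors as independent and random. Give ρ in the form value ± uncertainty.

10.6 ± 1.16 g/cm^3

ρ is a product of powers, so relative uncertainties combine in quadrature:
  (1·δm/m)² = (1×0.0854)² = 0.00729;  (-1·δV/V)² = (-1×0.0690)² = 0.00476
δρ/ρ = √(0.0120) = 0.110
ρ = 10.6 g/cm^3, so δρ = 0.110 × 10.6 = 1.16 g/cm^3.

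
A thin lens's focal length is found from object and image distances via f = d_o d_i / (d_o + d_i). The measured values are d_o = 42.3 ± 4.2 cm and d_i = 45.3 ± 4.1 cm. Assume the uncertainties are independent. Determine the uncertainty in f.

1.47 cm

∂f/∂d_o = (d_i/(d_o+d_i))² = 0.267;  ∂f/∂d_i = (d_o/(d_o+d_i))² = 0.233
δf = √((∂f/∂d_o · δd_o)² + (∂f/∂d_i · δd_i)²) = √(1.26 + 0.914) = 1.47 cm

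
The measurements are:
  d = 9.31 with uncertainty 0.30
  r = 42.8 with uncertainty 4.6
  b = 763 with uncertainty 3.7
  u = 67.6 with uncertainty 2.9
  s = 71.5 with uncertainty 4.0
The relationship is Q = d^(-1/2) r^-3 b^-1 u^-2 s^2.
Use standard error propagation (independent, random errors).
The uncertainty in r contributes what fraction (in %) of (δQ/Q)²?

(δQ/Q)² = (−½·δd/d)² + (-3·δr/r)² + (-1·δb/b)² + (-2·δu/u)² + (2·δs/s)²
  d term: (-0.5×0.0322)² = 0.000260
  r term: (-3×0.107)² = 0.104
  b term: (-1×0.00485)² = 2.35e-05
  u term: (-2×0.0429)² = 0.00736
  s term: (2×0.0559)² = 0.0125
Total = 0.124. Share from r = 0.104/0.124 = 0.838.

83.8%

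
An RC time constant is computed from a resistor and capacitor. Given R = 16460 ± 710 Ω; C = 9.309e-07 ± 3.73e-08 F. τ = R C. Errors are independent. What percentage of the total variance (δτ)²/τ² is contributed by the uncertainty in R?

53.7%

(δτ/τ)² = (1·δR/R)² + (1·δC/C)²
  R term: (1×0.0431)² = 0.00186
  C term: (1×0.0401)² = 0.00161
Total = 0.00347. Share from R = 0.00186/0.00347 = 0.537.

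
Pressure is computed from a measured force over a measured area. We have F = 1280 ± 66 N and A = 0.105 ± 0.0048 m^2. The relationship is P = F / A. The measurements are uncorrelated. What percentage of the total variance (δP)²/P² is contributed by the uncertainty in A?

(δP/P)² = (1·δF/F)² + (-1·δA/A)²
  F term: (1×0.0516)² = 0.00266
  A term: (-1×0.0457)² = 0.00209
Total = 0.00475. Share from A = 0.00209/0.00475 = 0.440.

44.0%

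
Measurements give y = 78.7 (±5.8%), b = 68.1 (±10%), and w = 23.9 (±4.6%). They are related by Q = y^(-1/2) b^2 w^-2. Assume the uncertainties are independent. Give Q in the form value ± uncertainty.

Q is a product of powers, so relative uncertainties combine in quadrature:
  (−½·δy/y)² = (-0.5×0.0580)² = 0.000841;  (2·δb/b)² = (2×0.100)² = 0.0400;  (-2·δw/w)² = (-2×0.0460)² = 0.00846
δQ/Q = √(0.0493) = 0.222
Q = 0.915, so δQ = 0.222 × 0.915 = 0.203.

0.915 ± 0.203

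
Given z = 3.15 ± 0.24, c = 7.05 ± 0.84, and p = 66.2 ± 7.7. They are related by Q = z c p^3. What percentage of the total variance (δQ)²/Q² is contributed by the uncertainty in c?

(δQ/Q)² = (1·δz/z)² + (1·δc/c)² + (3·δp/p)²
  z term: (1×0.0762)² = 0.00580
  c term: (1×0.119)² = 0.0142
  p term: (3×0.116)² = 0.122
Total = 0.142. Share from c = 0.0142/0.142 = 0.100.

10.0%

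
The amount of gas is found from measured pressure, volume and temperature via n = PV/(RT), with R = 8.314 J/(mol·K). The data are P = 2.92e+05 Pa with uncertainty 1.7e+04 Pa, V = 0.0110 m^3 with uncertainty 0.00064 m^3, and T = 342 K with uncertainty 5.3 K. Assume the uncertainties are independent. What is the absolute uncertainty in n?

For a monomial n ∝ P, V, T^-1, fractional errors add in quadrature:
  (1·δP/P)² = (1×0.0582)² = 0.00339;  (1·δV/V)² = (1×0.0582)² = 0.00339;  (-1·δT/T)² = (-1×0.0155)² = 0.000240
δn/n = √(0.00701) = 0.0838
n = 1.13 mol, so δn = 0.0838 × 1.13 = 0.0946 mol.

0.0946 mol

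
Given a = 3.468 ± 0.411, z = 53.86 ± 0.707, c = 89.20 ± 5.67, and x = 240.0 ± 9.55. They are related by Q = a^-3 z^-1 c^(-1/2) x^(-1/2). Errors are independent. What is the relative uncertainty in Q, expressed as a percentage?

Q is a product of powers, so relative uncertainties combine in quadrature:
  (-3·δa/a)² = (-3×0.119)² = 0.126;  (-1·δz/z)² = (-1×0.0131)² = 0.000172;  (−½·δc/c)² = (-0.5×0.0636)² = 0.00101;  (−½·δx/x)² = (-0.5×0.0398)² = 0.000396
δQ/Q = √(0.128) = 0.358

35.8%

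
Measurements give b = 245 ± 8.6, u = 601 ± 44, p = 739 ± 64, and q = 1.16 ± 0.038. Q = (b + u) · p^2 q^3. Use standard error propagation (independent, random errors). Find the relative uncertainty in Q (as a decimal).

0.206

Let w = b + u = 846. δw = √(δb² + δu²) = √(74.0 + 1940) = 44.8, so δw/w = 0.0530.
Q is then a monomial in w, p, q:
δQ/Q = √((δw/w)² + (2·δp/p)² + (3·δq/q)²) = √(0.00281 + 0.0300 + 0.00966) = 0.206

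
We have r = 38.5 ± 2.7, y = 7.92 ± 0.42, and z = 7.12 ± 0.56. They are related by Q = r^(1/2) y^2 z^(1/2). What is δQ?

Each factor contributes (exponent × relative error)² to (δQ/Q)²:
  (½·δr/r)² = (0.5×0.0701)² = 0.00123;  (2·δy/y)² = (2×0.0530)² = 0.0112;  (½·δz/z)² = (0.5×0.0787)² = 0.00155
δQ/Q = √(0.0140) = 0.118
Q = 1040, so δQ = 0.118 × 1040 = 123.

123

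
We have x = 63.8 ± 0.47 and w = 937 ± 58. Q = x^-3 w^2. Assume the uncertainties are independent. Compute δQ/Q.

Products/powers → add relative errors in quadrature, weighted by exponent:
  (-3·δx/x)² = (-3×0.00737)² = 0.000488;  (2·δw/w)² = (2×0.0619)² = 0.0153
δQ/Q = √(0.0158) = 0.126

0.126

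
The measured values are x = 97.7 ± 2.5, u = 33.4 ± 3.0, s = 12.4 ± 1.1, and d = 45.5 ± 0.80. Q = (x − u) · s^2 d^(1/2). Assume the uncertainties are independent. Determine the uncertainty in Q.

12500

Let w = x − u = 64.3. δw = √(δx² + δu²) = √(6.25 + 9.00) = 3.91, so δw/w = 0.0607.
Q is then a monomial in w, s, d:
δQ/Q = √((δw/w)² + (2·δs/s)² + (½·δd/d)²) = √(0.00369 + 0.0315 + 7.73e-05) = 0.188
Q = 66700, so δQ = 0.188 × 66700 = 12500.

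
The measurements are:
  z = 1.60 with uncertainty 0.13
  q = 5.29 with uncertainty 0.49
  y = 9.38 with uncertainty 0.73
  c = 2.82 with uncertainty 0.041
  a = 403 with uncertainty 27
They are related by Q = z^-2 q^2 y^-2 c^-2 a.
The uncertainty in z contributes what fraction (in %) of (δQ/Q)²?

29.2%

(δQ/Q)² = (-2·δz/z)² + (2·δq/q)² + (-2·δy/y)² + (-2·δc/c)² + (1·δa/a)²
  z term: (-2×0.0813)² = 0.0264
  q term: (2×0.0926)² = 0.0343
  y term: (-2×0.0778)² = 0.0242
  c term: (-2×0.0145)² = 0.000846
  a term: (1×0.0670)² = 0.00449
Total = 0.0903. Share from z = 0.0264/0.0903 = 0.292.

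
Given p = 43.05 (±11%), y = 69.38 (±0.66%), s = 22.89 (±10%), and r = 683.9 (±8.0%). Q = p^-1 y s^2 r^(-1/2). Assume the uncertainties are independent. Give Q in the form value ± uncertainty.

32.29 ± 7.49

Products/powers → add relative errors in quadrature, weighted by exponent:
  (-1·δp/p)² = (-1×0.110)² = 0.0121;  (1·δy/y)² = (1×0.00660)² = 4.36e-05;  (2·δs/s)² = (2×0.100)² = 0.0400;  (−½·δr/r)² = (-0.5×0.0800)² = 0.00160
δQ/Q = √(0.0537) = 0.232
Q = 32.29, so δQ = 0.232 × 32.29 = 7.49.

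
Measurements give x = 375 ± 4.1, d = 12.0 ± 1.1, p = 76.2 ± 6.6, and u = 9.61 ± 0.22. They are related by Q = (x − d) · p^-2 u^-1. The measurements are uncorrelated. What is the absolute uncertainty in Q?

0.00114

Let w = x − d = 363. δw = √(δx² + δd²) = √(16.8 + 1.21) = 4.24, so δw/w = 0.0117.
Q is then a monomial in w, p, u:
δQ/Q = √((δw/w)² + (-2·δp/p)² + (-1·δu/u)²) = √(0.000137 + 0.0300 + 0.000524) = 0.175
Q = 0.00651, so δQ = 0.175 × 0.00651 = 0.00114.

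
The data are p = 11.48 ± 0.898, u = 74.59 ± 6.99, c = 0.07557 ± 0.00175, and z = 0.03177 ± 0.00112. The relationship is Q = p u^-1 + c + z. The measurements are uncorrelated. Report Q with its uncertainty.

Let w = p·u^-1 = 0.1539. δw/w = √((1·δp/p)² + (-1·δu/u)²) = √(0.00612 + 0.00878) = 0.122, so δw = 0.0188.
Q = w + c + z: δQ = √(δw² + δc² + δz²) = √(0.000353 + 3.06e-06 + 1.25e-06) = 0.0189
Q = 0.2612.

0.2612 ± 0.0189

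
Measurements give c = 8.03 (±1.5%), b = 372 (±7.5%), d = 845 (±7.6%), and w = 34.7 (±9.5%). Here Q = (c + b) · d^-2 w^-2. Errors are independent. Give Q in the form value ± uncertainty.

Let u = c + b = 380. δu = √(δc² + δb²) = √(0.0145 + 778) = 27.9, so δu/u = 0.0734.
Q is then a monomial in u, d, w:
δQ/Q = √((δu/u)² + (-2·δd/d)² + (-2·δw/w)²) = √(0.00539 + 0.0231 + 0.0361) = 0.254
Q = 4.42e-07, so δQ = 0.254 × 4.42e-07 = 1.12e-07.

(4.42 ± 1.12) × 10^-7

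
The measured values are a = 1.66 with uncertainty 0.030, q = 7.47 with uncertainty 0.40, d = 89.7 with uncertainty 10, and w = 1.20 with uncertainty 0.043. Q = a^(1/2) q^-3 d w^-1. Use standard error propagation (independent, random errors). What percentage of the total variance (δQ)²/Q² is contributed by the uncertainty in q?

65.2%

(δQ/Q)² = (½·δa/a)² + (-3·δq/q)² + (1·δd/d)² + (-1·δw/w)²
  a term: (0.5×0.0181)² = 8.17e-05
  q term: (-3×0.0535)² = 0.0258
  d term: (1×0.111)² = 0.0124
  w term: (-1×0.0358)² = 0.00128
Total = 0.0396. Share from q = 0.0258/0.0396 = 0.652.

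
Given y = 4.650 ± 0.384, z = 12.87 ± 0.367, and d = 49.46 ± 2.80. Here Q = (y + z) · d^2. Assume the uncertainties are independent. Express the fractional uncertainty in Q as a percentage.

Let u = y + z = 17.52. δu = √(δy² + δz²) = √(0.147 + 0.135) = 0.531, so δu/u = 0.0303.
Q is then a monomial in u, d:
δQ/Q = √((δu/u)² + (2·δd/d)²) = √(0.000919 + 0.0128) = 0.117

11.7%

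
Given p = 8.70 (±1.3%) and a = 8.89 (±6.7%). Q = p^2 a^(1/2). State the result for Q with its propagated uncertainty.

226 ± 9.57

For a monomial Q ∝ p^2, a^(1/2), fractional errors add in quadrature:
  (2·δp/p)² = (2×0.0130)² = 0.000676;  (½·δa/a)² = (0.5×0.0670)² = 0.00112
δQ/Q = √(0.00180) = 0.0424
Q = 226, so δQ = 0.0424 × 226 = 9.57.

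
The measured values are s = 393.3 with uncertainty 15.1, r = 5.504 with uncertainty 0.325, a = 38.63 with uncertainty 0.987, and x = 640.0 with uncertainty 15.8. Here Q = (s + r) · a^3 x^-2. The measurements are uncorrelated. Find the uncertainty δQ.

5.54

Let u = s + r = 398.8. δu = √(δs² + δr²) = √(228 + 0.106) = 15.1, so δu/u = 0.0379.
Q is then a monomial in u, a, x:
δQ/Q = √((δu/u)² + (3·δa/a)² + (-2·δx/x)²) = √(0.00143 + 0.00588 + 0.00244) = 0.0987
Q = 56.13, so δQ = 0.0987 × 56.13 = 5.54.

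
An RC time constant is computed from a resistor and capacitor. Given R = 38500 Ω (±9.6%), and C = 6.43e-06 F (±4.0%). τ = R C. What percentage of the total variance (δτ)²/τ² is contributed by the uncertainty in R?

(δτ/τ)² = (1·δR/R)² + (1·δC/C)²
  R term: (1×0.0960)² = 0.00922
  C term: (1×0.0400)² = 0.00160
Total = 0.0108. Share from R = 0.00922/0.0108 = 0.852.

85.2%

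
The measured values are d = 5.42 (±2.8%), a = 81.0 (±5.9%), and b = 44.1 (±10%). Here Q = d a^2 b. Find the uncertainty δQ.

2.47e+05

Since Q is a product/quotient, work with relative uncertainties:
  (1·δd/d)² = (1×0.0280)² = 0.000784;  (2·δa/a)² = (2×0.0590)² = 0.0139;  (1·δb/b)² = (1×0.100)² = 0.0100
δQ/Q = √(0.0247) = 0.157
Q = 1.57e+06, so δQ = 0.157 × 1.57e+06 = 2.47e+05.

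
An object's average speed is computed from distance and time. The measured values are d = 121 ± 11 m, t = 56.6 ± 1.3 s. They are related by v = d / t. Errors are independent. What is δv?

0.200 m/s

Each factor contributes (exponent × relative error)² to (δv/v)²:
  (1·δd/d)² = (1×0.0909)² = 0.00826;  (-1·δt/t)² = (-1×0.0230)² = 0.000528
δv/v = √(0.00879) = 0.0938
v = 2.14 m/s, so δv = 0.0938 × 2.14 = 0.200 m/s.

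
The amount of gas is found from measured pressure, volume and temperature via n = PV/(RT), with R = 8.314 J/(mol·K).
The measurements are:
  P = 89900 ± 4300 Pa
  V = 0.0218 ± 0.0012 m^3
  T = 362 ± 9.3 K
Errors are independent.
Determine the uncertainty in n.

Relative error in a monomial: (δn/n)² = Σ (nᵢ · δxᵢ/xᵢ)².
  (1·δP/P)² = (1×0.0478)² = 0.00229;  (1·δV/V)² = (1×0.0550)² = 0.00303;  (-1·δT/T)² = (-1×0.0257)² = 0.000660
δn/n = √(0.00598) = 0.0773
n = 0.651 mol, so δn = 0.0773 × 0.651 = 0.0503 mol.

0.0503 mol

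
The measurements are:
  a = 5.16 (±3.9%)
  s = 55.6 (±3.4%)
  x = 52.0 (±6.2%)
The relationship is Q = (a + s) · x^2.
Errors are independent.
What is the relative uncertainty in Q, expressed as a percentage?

12.8%

Let u = a + s = 60.8. δu = √(δa² + δs²) = √(0.0405 + 3.57) = 1.90, so δu/u = 0.0313.
Q is then a monomial in u, x:
δQ/Q = √((δu/u)² + (2·δx/x)²) = √(0.000979 + 0.0154) = 0.128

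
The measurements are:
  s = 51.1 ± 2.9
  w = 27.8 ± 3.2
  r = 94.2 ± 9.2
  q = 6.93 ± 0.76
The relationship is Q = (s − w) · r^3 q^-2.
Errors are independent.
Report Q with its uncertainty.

Let u = s − w = 23.3. δu = √(δs² + δw²) = √(8.41 + 10.2) = 4.32, so δu/u = 0.185.
Q is then a monomial in u, r, q:
δQ/Q = √((δu/u)² + (3·δr/r)² + (-2·δq/q)²) = √(0.0344 + 0.0858 + 0.0481) = 0.410
Q = 4.06e+05, so δQ = 0.410 × 4.06e+05 = 1.66e+05.

(4.06 ± 1.66) × 10^5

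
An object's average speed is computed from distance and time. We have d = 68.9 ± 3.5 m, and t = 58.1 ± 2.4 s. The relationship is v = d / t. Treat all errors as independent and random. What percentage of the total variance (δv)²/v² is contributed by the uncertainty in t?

39.8%

(δv/v)² = (1·δd/d)² + (-1·δt/t)²
  d term: (1×0.0508)² = 0.00258
  t term: (-1×0.0413)² = 0.00171
Total = 0.00429. Share from t = 0.00171/0.00429 = 0.398.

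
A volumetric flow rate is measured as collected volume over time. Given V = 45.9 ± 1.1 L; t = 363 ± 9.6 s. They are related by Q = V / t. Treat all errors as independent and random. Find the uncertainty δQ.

0.00451 L/s

For a monomial Q ∝ V, t^-1, fractional errors add in quadrature:
  (1·δV/V)² = (1×0.0240)² = 0.000574;  (-1·δt/t)² = (-1×0.0264)² = 0.000699
δQ/Q = √(0.00127) = 0.0357
Q = 0.126 L/s, so δQ = 0.0357 × 0.126 = 0.00451 L/s.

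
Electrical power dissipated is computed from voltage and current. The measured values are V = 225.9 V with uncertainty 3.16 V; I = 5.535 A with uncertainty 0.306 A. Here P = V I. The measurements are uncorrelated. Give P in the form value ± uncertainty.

For a monomial P ∝ V, I, fractional errors add in quadrature:
  (1·δV/V)² = (1×0.0140)² = 0.000196;  (1·δI/I)² = (1×0.0553)² = 0.00306
δP/P = √(0.00325) = 0.0570
P = 1250 W, so δP = 0.0570 × 1250 = 71.3 W.

1250 ± 71.3 W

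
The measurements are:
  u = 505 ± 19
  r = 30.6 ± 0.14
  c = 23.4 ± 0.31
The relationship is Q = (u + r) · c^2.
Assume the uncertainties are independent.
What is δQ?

Let w = u + r = 536. δw = √(δu² + δr²) = √(361 + 0.0196) = 19.0, so δw/w = 0.0355.
Q is then a monomial in w, c:
δQ/Q = √((δw/w)² + (2·δc/c)²) = √(0.00126 + 0.000702) = 0.0443
Q = 2.93e+05, so δQ = 0.0443 × 2.93e+05 = 13000.

13000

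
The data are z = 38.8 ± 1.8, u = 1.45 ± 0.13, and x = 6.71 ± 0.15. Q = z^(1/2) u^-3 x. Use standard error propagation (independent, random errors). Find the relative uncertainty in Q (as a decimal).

Since Q is a product/quotient, work with relative uncertainties:
  (½·δz/z)² = (0.5×0.0464)² = 0.000538;  (-3·δu/u)² = (-3×0.0897)² = 0.0723;  (1·δx/x)² = (1×0.0224)² = 0.000500
δQ/Q = √(0.0734) = 0.271

0.271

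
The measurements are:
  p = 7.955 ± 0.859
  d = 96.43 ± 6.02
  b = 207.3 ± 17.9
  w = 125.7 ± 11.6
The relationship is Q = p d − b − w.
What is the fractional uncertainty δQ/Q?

0.226

Let h = p·d = 767.1. δh/h = √((1·δp/p)² + (1·δd/d)²) = √(0.0117 + 0.00390) = 0.125, so δh = 95.7.
Q = h − b − w: δQ = √(δh² + δb² + δw²) = √(9150 + 320 + 135) = 98.0
Q = 434.1, so δQ/Q = 98.0/434.1 = 0.226.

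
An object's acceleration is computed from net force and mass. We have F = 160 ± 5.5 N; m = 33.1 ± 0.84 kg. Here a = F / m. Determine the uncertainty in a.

0.207 m/s^2

Relative error in a monomial: (δa/a)² = Σ (nᵢ · δxᵢ/xᵢ)².
  (1·δF/F)² = (1×0.0344)² = 0.00118;  (-1·δm/m)² = (-1×0.0254)² = 0.000644
δa/a = √(0.00183) = 0.0427
a = 4.83 m/s^2, so δa = 0.0427 × 4.83 = 0.207 m/s^2.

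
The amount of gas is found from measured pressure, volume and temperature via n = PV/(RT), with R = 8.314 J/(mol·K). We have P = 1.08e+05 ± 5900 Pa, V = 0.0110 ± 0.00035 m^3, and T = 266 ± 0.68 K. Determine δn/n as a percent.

For a monomial n ∝ P, V, T^-1, fractional errors add in quadrature:
  (1·δP/P)² = (1×0.0546)² = 0.00298;  (1·δV/V)² = (1×0.0318)² = 0.00101;  (-1·δT/T)² = (-1×0.00256)² = 6.54e-06
δn/n = √(0.00400) = 0.0633

6.33%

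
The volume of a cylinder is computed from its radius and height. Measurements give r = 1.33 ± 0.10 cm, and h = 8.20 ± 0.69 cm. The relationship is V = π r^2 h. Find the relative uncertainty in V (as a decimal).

Relative error in a monomial: (δV/V)² = Σ (nᵢ · δxᵢ/xᵢ)².
  (2·δr/r)² = (2×0.0752)² = 0.0226;  (1·δh/h)² = (1×0.0841)² = 0.00708
δV/V = √(0.0297) = 0.172

0.172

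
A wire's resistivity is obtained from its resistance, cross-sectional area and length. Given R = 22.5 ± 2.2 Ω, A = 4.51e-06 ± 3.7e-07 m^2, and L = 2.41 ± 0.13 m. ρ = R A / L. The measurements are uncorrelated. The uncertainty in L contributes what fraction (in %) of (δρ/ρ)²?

(δρ/ρ)² = (1·δR/R)² + (1·δA/A)² + (-1·δL/L)²
  R term: (1×0.0978)² = 0.00956
  A term: (1×0.0820)² = 0.00673
  L term: (-1×0.0539)² = 0.00291
Total = 0.0192. Share from L = 0.00291/0.0192 = 0.152.

15.2%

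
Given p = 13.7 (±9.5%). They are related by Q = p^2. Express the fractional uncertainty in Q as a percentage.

Q ∝ p^2, so δQ/Q = |2| · δp/p = 2 × 0.0950 = 0.190.

19.0%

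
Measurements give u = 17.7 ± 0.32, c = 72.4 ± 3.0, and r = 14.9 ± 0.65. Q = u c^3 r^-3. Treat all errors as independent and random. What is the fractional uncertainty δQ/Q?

0.181

Q is a product of powers, so relative uncertainties combine in quadrature:
  (1·δu/u)² = (1×0.0181)² = 0.000327;  (3·δc/c)² = (3×0.0414)² = 0.0155;  (-3·δr/r)² = (-3×0.0436)² = 0.0171
δQ/Q = √(0.0329) = 0.181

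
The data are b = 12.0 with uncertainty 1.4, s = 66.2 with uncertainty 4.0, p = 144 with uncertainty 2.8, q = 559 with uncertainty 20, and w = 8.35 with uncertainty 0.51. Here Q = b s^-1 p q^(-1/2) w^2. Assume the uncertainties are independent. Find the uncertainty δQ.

14.0

Since Q is a product/quotient, work with relative uncertainties:
  (1·δb/b)² = (1×0.117)² = 0.0136;  (-1·δs/s)² = (-1×0.0604)² = 0.00365;  (1·δp/p)² = (1×0.0194)² = 0.000378;  (−½·δq/q)² = (-0.5×0.0358)² = 0.000320;  (2·δw/w)² = (2×0.0611)² = 0.0149
δQ/Q = √(0.0329) = 0.181
Q = 77.0, so δQ = 0.181 × 77.0 = 14.0.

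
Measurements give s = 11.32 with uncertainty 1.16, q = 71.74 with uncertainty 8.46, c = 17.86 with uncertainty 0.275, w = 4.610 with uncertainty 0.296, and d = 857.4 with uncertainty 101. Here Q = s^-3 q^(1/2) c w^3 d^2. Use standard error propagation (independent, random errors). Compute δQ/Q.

0.437

For a monomial Q ∝ s^-3, q^(1/2), c, w^3, d^2, fractional errors add in quadrature:
  (-3·δs/s)² = (-3×0.102)² = 0.0945;  (½·δq/q)² = (0.5×0.118)² = 0.00348;  (1·δc/c)² = (1×0.0154)² = 0.000237;  (3·δw/w)² = (3×0.0642)² = 0.0371;  (2·δd/d)² = (2×0.118)² = 0.0555
δQ/Q = √(0.191) = 0.437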